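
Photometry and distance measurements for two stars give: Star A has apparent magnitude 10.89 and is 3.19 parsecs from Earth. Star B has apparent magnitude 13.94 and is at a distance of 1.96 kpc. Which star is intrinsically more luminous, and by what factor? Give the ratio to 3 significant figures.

Star B is more luminous, by a factor of 22700.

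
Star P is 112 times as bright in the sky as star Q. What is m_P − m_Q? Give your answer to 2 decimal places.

m_P − m_Q ≈ -5.12

Pogson: Δm = −2.5 log₁₀(ratio) = −2.5 log₁₀(112) = −2.5 × 2.0492 = -5.123
Star P is brighter, so it has the smaller magnitude: the difference is negative.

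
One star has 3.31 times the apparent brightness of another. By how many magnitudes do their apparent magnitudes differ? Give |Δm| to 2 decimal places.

|Δm| ≈ 1.30

Pogson: Δm = −2.5 log₁₀(ratio) = −2.5 log₁₀(3.31) = −2.5 × 0.5198 = -1.300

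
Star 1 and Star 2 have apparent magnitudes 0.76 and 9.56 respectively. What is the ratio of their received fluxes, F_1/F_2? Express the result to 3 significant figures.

F_1/F_2 ≈ 3310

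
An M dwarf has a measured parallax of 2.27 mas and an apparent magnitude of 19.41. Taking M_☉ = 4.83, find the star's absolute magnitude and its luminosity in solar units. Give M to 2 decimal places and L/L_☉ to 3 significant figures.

M ≈ 11.19; L/L_☉ ≈ 2.86×10^-3

d = 1/p = 1000/2.27 mas = 440.5 pc
M = m − 5 log₁₀ d + 5 = 19.41 − 5·2.6440 + 5 = 11.190
M − M_☉ = 11.190 − 4.83 = 6.360
L/L_☉ = 10^(−0.4 × 6.360) = 2.857×10^-3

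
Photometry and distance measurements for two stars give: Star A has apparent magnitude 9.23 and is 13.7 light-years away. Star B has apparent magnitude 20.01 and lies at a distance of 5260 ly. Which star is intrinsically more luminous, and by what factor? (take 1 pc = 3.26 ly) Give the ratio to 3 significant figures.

Star A: d = 13.7 ly / 3.26 = 4.202 pc
Star A: M = m − 5 log₁₀ d + 5 = 9.23 − 5·0.6235 + 5 = 11.112
Star B: d = 5260 ly / 3.26 = 1613 pc
Star B: M = m − 5 log₁₀ d + 5 = 20.01 − 5·3.2078 + 5 = 8.971
ΔM = M_A − M_B = 11.112 − (8.971) = 2.141; smaller M is more luminous → Star B.
L ratio = 10^(0.4 |ΔM|) = 10^0.857 = 7.187

Star B is more luminous, by a factor of 7.19.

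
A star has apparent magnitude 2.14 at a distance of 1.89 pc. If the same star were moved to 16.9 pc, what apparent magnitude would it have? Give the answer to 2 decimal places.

m ≈ 6.90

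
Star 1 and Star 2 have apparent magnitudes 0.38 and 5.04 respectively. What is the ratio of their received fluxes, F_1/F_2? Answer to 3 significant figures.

F_1/F_2 ≈ 73.1

Δm = 0.38 − (5.04) = -4.66
Flux ratio = 10^(−0.4 Δm) = 10^(−0.4 × -4.66) = 10^1.864 = 73.11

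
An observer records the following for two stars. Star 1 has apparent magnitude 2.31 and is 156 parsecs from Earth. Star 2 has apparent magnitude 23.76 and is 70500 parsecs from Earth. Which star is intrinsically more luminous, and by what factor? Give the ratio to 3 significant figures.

Star 1 is more luminous, by a factor of 1860.

Star 1: M = m − 5 log₁₀ d + 5 = 2.31 − 5·2.1931 + 5 = -3.656
Star 2: M = m − 5 log₁₀ d + 5 = 23.76 − 5·4.8482 + 5 = 4.519
ΔM = M_1 − M_2 = -3.656 − (4.519) = -8.175; smaller M is more luminous → Star 1.
L ratio = 10^(0.4 |ΔM|) = 10^3.270 = 1862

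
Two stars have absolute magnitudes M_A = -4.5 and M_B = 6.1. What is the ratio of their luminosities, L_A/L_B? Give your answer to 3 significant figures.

L_A/L_B ≈ 17400

ΔM = M_A − M_B = -10.6
L_A/L_B = 10^(−0.4 ΔM) = 10^4.240 = 17380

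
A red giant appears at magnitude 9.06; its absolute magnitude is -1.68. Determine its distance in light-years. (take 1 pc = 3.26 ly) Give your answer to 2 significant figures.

μ = m − M = 10.740
m − M = 5 log₁₀ d − 5
log₁₀ d = (m − M)/5 + 1 = 3.1480
d = 10^3.1480 = 1406 pc
= 4584 ly

d ≈ 4600 ly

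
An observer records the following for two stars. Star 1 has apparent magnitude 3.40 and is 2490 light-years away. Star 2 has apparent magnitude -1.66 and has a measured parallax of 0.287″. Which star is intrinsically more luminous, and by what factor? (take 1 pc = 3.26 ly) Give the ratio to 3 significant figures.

Star 1 is more luminous, by a factor of 455.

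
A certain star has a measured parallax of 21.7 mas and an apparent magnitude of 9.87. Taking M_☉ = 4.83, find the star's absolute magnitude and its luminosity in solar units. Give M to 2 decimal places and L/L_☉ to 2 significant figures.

M ≈ 6.55; L/L_☉ ≈ 0.20

d = 1/p = 1000/21.7 mas = 46.08 pc
M = m − 5 log₁₀ d + 5 = 9.87 − 5·1.6635 + 5 = 6.552
M − M_☉ = 6.552 − 4.83 = 1.722
L/L_☉ = 10^(−0.4 × 1.722) = 0.2047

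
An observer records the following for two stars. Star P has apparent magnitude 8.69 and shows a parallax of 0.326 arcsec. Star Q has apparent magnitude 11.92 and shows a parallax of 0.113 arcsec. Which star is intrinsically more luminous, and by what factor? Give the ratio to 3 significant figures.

Star P is more luminous, by a factor of 2.35.

Star P: d = 1/p = 1/0.326″ = 3.067 pc
Star P: M = m − 5 log₁₀ d + 5 = 8.69 − 5·0.4868 + 5 = 11.256
Star Q: d = 1/p = 1/0.113″ = 8.850 pc
Star Q: M = m − 5 log₁₀ d + 5 = 11.92 − 5·0.9469 + 5 = 12.185
ΔM = M_P − M_Q = 11.256 − (12.185) = -0.929; smaller M is more luminous → Star P.
L ratio = 10^(0.4 |ΔM|) = 10^0.372 = 2.354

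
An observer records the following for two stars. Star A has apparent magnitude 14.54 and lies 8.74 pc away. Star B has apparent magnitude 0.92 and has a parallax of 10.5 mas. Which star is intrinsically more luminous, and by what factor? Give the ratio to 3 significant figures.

Star B is more luminous, by a factor of 3.33×10^7.

Star A: M = m − 5 log₁₀ d + 5 = 14.54 − 5·0.9415 + 5 = 14.832
Star B: p = 10.5 mas = 0.0105″ → d = 1/p = 95.24 pc
Star B: M = m − 5 log₁₀ d + 5 = 0.92 − 5·1.9788 + 5 = -3.974
ΔM = M_A − M_B = 14.832 − (-3.974) = 18.806; smaller M is more luminous → Star B.
L ratio = 10^(0.4 |ΔM|) = 10^7.523 = 3.331×10^7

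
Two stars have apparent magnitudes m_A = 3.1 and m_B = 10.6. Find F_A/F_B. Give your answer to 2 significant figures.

F_A/F_B ≈ 1000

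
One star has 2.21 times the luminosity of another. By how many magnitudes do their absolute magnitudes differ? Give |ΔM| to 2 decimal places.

|ΔM| ≈ 0.86

Pogson: ΔM = −2.5 log₁₀(ratio) = −2.5 log₁₀(2.21) = −2.5 × 0.3444 = -0.861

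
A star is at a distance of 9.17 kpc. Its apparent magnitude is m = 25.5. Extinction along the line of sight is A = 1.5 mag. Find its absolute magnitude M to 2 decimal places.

d = 9.17 kpc = 9170 pc
5 log₁₀(d/10 pc) = 5 log₁₀(9170) − 5 = 14.812
M = m − 5 log₁₀(d/10) − A = 25.5 − 14.812 − 1.5 = 9.188

M ≈ 9.19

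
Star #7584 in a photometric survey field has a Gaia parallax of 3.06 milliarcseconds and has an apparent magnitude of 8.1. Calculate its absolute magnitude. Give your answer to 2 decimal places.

p = 3.06 mas = 3.06×10^-3″ → d = 1/p = 326.8 pc
5 log₁₀(d/10 pc) = 5 log₁₀(326.8) − 5 = 7.571
M = m − 5 log₁₀(d/10) = 8.1 − 7.571 = 0.529

M ≈ 0.53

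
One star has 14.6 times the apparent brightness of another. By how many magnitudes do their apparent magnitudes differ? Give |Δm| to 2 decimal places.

Pogson: Δm = −2.5 log₁₀(ratio) = −2.5 log₁₀(14.6) = −2.5 × 1.1644 = -2.911

|Δm| ≈ 2.91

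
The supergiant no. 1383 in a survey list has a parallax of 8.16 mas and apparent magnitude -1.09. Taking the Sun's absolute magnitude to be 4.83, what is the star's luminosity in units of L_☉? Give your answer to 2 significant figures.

L/L_☉ ≈ 35000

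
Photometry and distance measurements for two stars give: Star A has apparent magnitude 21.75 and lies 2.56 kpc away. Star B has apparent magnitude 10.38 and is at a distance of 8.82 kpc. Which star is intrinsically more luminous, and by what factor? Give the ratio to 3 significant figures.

Star A: d = 2.56 kpc = 2560 pc
Star A: M = m − 5 log₁₀ d + 5 = 21.75 − 5·3.4082 + 5 = 9.709
Star B: d = 8.82 kpc = 8820 pc
Star B: M = m − 5 log₁₀ d + 5 = 10.38 − 5·3.9455 + 5 = -4.347
ΔM = M_A − M_B = 9.709 − (-4.347) = 14.056; smaller M is more luminous → Star B.
L ratio = 10^(0.4 |ΔM|) = 10^5.622 = 419200

Star B is more luminous, by a factor of 419000.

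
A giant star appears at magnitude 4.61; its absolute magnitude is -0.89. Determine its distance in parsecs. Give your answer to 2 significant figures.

d ≈ 130 pc

μ = m − M = 5.500
m − M = 5 log₁₀ d − 5
log₁₀ d = (m − M)/5 + 1 = 2.1000
d = 10^2.1000 = 125.9 pc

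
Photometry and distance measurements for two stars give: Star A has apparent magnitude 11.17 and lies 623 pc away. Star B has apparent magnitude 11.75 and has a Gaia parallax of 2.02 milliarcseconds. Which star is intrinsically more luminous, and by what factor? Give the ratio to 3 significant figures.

Star A is more luminous, by a factor of 2.70.

Star A: M = m − 5 log₁₀ d + 5 = 11.17 − 5·2.7945 + 5 = 2.198
Star B: p = 2.02 mas = 2.02×10^-3″ → d = 1/p = 495.0 pc
Star B: M = m − 5 log₁₀ d + 5 = 11.75 − 5·2.6946 + 5 = 3.277
ΔM = M_A − M_B = 2.198 − (3.277) = -1.079; smaller M is more luminous → Star A.
L ratio = 10^(0.4 |ΔM|) = 10^0.432 = 2.702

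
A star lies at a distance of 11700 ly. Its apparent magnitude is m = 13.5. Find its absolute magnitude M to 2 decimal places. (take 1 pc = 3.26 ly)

M ≈ 0.73

d = 11700 ly / 3.26 = 3589 pc
5 log₁₀(d/10 pc) = 5 log₁₀(3589) − 5 = 12.775
M = m − 5 log₁₀(d/10) = 13.5 − 12.775 = 0.725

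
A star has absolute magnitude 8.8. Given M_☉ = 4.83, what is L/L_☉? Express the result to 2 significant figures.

M − M_☉ = 8.8 − 4.83 = 3.970
L/L_☉ = 10^(−0.4 (M − M_☉)) = 10^-1.588 = 0.02582

L/L_☉ ≈ 0.026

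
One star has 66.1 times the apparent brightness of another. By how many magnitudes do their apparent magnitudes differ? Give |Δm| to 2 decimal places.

|Δm| ≈ 4.55

Pogson: Δm = −2.5 log₁₀(ratio) = −2.5 log₁₀(66.1) = −2.5 × 1.8202 = -4.551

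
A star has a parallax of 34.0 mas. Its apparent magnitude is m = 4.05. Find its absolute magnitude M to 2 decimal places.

M ≈ 1.71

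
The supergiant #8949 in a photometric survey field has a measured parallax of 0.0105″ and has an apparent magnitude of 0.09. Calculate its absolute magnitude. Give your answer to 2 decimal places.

M ≈ -4.80

d = 1/p = 1/0.0105″ = 95.24 pc
5 log₁₀(d/10 pc) = 5 log₁₀(95.24) − 5 = 4.894
M = m − 5 log₁₀(d/10) = 0.09 − 4.894 = -4.804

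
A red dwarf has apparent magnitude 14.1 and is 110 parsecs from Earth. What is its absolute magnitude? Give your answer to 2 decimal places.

M ≈ 8.89

5 log₁₀(d/10 pc) = 5 log₁₀(110.0) − 5 = 5.207
M = m − 5 log₁₀(d/10) = 14.1 − 5.207 = 8.893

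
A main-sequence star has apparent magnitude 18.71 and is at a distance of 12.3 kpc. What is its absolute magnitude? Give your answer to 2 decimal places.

d = 12.3 kpc = 12300 pc
5 log₁₀(d/10 pc) = 5 log₁₀(12300) − 5 = 15.450
M = m − 5 log₁₀(d/10) = 18.71 − 15.450 = 3.260

M ≈ 3.26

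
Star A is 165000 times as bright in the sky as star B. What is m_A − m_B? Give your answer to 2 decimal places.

m_A − m_B ≈ -13.04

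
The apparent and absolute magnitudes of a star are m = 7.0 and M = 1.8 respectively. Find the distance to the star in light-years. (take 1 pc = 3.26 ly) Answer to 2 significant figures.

d ≈ 360 ly

μ = m − M = 5.200
m − M = 5 log₁₀ d − 5
log₁₀ d = (m − M)/5 + 1 = 2.0400
d = 10^2.0400 = 109.6 pc
= 357.5 ly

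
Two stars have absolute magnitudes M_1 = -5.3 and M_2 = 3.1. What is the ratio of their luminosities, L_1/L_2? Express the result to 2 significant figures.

L_1/L_2 ≈ 2300

ΔM = M_1 − M_2 = -8.4
L_1/L_2 = 10^(−0.4 ΔM) = 10^3.360 = 2291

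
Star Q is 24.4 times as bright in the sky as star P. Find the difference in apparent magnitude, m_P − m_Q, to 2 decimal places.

Pogson: Δm = −2.5 log₁₀(ratio) = −2.5 log₁₀(24.4) = −2.5 × 1.3874 = -3.468
Star Q is brighter so has the smaller magnitude: m_P − m_Q is positive.

m_P − m_Q ≈ 3.47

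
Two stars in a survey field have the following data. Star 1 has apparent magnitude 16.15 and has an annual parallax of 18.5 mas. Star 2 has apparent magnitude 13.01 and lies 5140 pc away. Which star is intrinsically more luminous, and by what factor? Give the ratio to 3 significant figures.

Star 2 is more luminous, by a factor of 163000.

Star 1: p = 18.5 mas = 0.0185″ → d = 1/p = 54.05 pc
Star 1: M = m − 5 log₁₀ d + 5 = 16.15 − 5·1.7328 + 5 = 12.486
Star 2: M = m − 5 log₁₀ d + 5 = 13.01 − 5·3.7110 + 5 = -0.545
ΔM = M_1 − M_2 = 12.486 − (-0.545) = 13.031; smaller M is more luminous → Star 2.
L ratio = 10^(0.4 |ΔM|) = 10^5.212 = 163000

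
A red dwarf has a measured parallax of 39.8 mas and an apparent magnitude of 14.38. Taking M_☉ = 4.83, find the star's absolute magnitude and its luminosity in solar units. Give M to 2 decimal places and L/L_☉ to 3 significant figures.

M ≈ 12.38; L/L_☉ ≈ 9.56×10^-4

d = 1/p = 1000/39.8 mas = 25.13 pc
M = m − 5 log₁₀ d + 5 = 14.38 − 5·1.4001 + 5 = 12.379
M − M_☉ = 12.379 − 4.83 = 7.549
L/L_☉ = 10^(−0.4 × 7.549) = 9.555×10^-4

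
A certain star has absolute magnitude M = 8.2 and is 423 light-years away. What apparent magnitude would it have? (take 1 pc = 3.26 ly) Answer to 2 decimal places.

m ≈ 13.77

d = 423 ly / 3.26 = 129.8 pc
m = M + 5 log₁₀ d − 5 = 8.2 + 5·2.1131 − 5 = 13.766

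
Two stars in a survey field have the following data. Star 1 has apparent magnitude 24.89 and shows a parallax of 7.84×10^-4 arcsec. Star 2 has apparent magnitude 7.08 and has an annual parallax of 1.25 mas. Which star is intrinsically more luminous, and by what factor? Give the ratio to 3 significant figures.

Star 1: d = 1/p = 1/7.84×10^-4″ = 1276 pc
Star 1: M = m − 5 log₁₀ d + 5 = 24.89 − 5·3.1057 + 5 = 14.362
Star 2: p = 1.25 mas = 1.25×10^-3″ → d = 1/p = 800.0 pc
Star 2: M = m − 5 log₁₀ d + 5 = 7.08 − 5·2.9031 + 5 = -2.435
ΔM = M_1 − M_2 = 14.362 − (-2.435) = 16.797; smaller M is more luminous → Star 2.
L ratio = 10^(0.4 |ΔM|) = 10^6.719 = 5.234×10^6

Star 2 is more luminous, by a factor of 5.23×10^6.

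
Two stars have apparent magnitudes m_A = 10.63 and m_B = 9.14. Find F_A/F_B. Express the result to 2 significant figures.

Magnitude difference = 1.49
Flux ratio = 10^(−0.4 Δm) = 10^(−0.4 × 1.49) = 10^-0.596 = 0.2535

F_A/F_B ≈ 0.25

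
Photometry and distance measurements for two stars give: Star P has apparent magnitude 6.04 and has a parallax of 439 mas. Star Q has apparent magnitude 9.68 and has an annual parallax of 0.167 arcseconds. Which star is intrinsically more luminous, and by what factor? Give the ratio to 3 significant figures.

Star P is more luminous, by a factor of 4.14.

Star P: p = 439 mas = 0.439″ → d = 1/p = 2.278 pc
Star P: M = m − 5 log₁₀ d + 5 = 6.04 − 5·0.3575 + 5 = 9.252
Star Q: d = 1/p = 1/0.167″ = 5.988 pc
Star Q: M = m − 5 log₁₀ d + 5 = 9.68 − 5·0.7773 + 5 = 10.794
ΔM = M_P − M_Q = 9.252 − (10.794) = -1.541; smaller M is more luminous → Star P.
L ratio = 10^(0.4 |ΔM|) = 10^0.617 = 4.135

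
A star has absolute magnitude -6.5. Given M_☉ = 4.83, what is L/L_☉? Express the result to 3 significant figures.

M − M_☉ = -6.5 − 4.83 = -11.330
L/L_☉ = 10^(−0.4 (M − M_☉)) = 10^4.532 = 34040

L/L_☉ ≈ 34000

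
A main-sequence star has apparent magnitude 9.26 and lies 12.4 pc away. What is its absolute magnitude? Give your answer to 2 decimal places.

M ≈ 8.79

5 log₁₀(d/10 pc) = 5 log₁₀(12.40) − 5 = 0.467
M = m − 5 log₁₀(d/10) = 9.26 − 0.467 = 8.793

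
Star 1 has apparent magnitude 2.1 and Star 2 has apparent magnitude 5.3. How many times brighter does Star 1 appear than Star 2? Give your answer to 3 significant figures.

Magnitude difference = -3.2
Flux ratio = 10^(−0.4 Δm) = 10^(−0.4 × -3.2) = 10^1.280 = 19.05

19.1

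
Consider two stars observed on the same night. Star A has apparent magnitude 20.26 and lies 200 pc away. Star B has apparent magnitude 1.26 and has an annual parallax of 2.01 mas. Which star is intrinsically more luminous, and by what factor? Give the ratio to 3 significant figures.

Star B is more luminous, by a factor of 2.46×10^8.

Star A: M = m − 5 log₁₀ d + 5 = 20.26 − 5·2.3010 + 5 = 13.755
Star B: p = 2.01 mas = 2.01×10^-3″ → d = 1/p = 497.5 pc
Star B: M = m − 5 log₁₀ d + 5 = 1.26 − 5·2.6968 + 5 = -7.224
ΔM = M_A − M_B = 13.755 − (-7.224) = 20.979; smaller M is more luminous → Star B.
L ratio = 10^(0.4 |ΔM|) = 10^8.392 = 2.463×10^8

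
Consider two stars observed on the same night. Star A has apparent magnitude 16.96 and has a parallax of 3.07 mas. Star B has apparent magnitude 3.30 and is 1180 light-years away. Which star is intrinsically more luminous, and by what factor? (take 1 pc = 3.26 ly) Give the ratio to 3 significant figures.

Star B is more luminous, by a factor of 359000.

Star A: p = 3.07 mas = 3.07×10^-3″ → d = 1/p = 325.7 pc
Star A: M = m − 5 log₁₀ d + 5 = 16.96 − 5·2.5129 + 5 = 9.396
Star B: d = 1180 ly / 3.26 = 362.0 pc
Star B: M = m − 5 log₁₀ d + 5 = 3.30 − 5·2.5587 + 5 = -4.493
ΔM = M_A − M_B = 9.396 − (-4.493) = 13.889; smaller M is more luminous → Star B.
L ratio = 10^(0.4 |ΔM|) = 10^5.556 = 359400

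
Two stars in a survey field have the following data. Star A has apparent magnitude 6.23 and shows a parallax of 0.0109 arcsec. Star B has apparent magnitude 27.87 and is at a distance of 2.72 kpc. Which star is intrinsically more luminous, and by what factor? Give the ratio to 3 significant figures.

Star A is more luminous, by a factor of 515000.

Star A: d = 1/p = 1/0.0109″ = 91.74 pc
Star A: M = m − 5 log₁₀ d + 5 = 6.23 − 5·1.9626 + 5 = 1.417
Star B: d = 2.72 kpc = 2720 pc
Star B: M = m − 5 log₁₀ d + 5 = 27.87 − 5·3.4346 + 5 = 15.697
ΔM = M_A − M_B = 1.417 − (15.697) = -14.280; smaller M is more luminous → Star A.
L ratio = 10^(0.4 |ΔM|) = 10^5.712 = 515200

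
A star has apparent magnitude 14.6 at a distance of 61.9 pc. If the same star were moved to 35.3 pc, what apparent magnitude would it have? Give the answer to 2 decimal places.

m ≈ 13.38

Flux ∝ 1/d², so Δm = 5 log₁₀(d₂/d₁) = 5 log₁₀(35.3/61.9) = -1.220
m₂ = m₁ + Δm = 14.6 + (-1.220) = 13.380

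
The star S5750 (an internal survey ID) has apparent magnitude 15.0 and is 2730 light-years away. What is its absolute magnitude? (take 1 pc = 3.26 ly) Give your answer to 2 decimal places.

M ≈ 5.39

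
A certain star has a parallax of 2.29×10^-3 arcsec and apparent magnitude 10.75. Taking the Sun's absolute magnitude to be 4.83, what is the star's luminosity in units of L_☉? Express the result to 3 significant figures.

d = 1/p = 1/2.29×10^-3″ = 436.7 pc
M = m − 5 log₁₀ d + 5 = 10.75 − 5·2.6402 + 5 = 2.549
M − M_☉ = 2.549 − 4.83 = -2.281
L/L_☉ = 10^(−0.4 × -2.281) = 8.172

L/L_☉ ≈ 8.17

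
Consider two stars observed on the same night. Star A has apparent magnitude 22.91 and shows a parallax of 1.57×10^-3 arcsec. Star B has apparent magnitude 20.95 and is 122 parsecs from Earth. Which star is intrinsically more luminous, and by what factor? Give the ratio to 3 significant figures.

Star A: d = 1/p = 1/1.57×10^-3″ = 636.9 pc
Star A: M = m − 5 log₁₀ d + 5 = 22.91 − 5·2.8041 + 5 = 13.889
Star B: M = m − 5 log₁₀ d + 5 = 20.95 − 5·2.0864 + 5 = 15.518
ΔM = M_A − M_B = 13.889 − (15.518) = -1.629; smaller M is more luminous → Star A.
L ratio = 10^(0.4 |ΔM|) = 10^0.651 = 4.482

Star A is more luminous, by a factor of 4.48.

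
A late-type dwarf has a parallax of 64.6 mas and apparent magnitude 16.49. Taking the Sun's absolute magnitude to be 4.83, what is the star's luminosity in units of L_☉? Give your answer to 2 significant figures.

d = 1/p = 1000/64.6 mas = 15.48 pc
M = m − 5 log₁₀ d + 5 = 16.49 − 5·1.1898 + 5 = 15.541
M − M_☉ = 15.541 − 4.83 = 10.711
L/L_☉ = 10^(−0.4 × 10.711) = 5.194×10^-5

L/L_☉ ≈ 5.2×10^-5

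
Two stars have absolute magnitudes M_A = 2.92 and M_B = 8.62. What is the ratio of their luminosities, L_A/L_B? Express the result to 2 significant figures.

ΔM = M_A − M_B = -5.70
L_A/L_B = 10^(−0.4 ΔM) = 10^2.280 = 190.5

L_A/L_B ≈ 190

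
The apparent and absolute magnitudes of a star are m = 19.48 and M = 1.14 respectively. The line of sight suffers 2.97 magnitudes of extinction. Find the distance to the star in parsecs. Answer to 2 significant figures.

m − M = 5 log₁₀(d/10 pc) + A  ⇒  19.48 − (1.14) − 2.97 = 5 log₁₀(d/10)
15.370 = 5 log₁₀(d/10)
log₁₀ d = (m − M − A)/5 + 1 = 4.0740
d = 10^4.0740 = 11860 pc

d ≈ 12000 pc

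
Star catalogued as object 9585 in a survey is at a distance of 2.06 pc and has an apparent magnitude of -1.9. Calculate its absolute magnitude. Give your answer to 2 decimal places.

M ≈ 1.53

5 log₁₀(d/10 pc) = 5 log₁₀(2.060) − 5 = -3.431
M = m − 5 log₁₀(d/10) = -1.9 + 3.431 = 1.531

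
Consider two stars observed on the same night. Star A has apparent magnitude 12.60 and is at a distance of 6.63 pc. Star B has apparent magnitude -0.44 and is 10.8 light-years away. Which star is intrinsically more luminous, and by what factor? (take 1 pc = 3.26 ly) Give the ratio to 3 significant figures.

Star A: M = m − 5 log₁₀ d + 5 = 12.60 − 5·0.8215 + 5 = 13.492
Star B: d = 10.8 ly / 3.26 = 3.313 pc
Star B: M = m − 5 log₁₀ d + 5 = -0.44 − 5·0.5202 + 5 = 1.959
ΔM = M_A − M_B = 13.492 − (1.959) = 11.533; smaller M is more luminous → Star B.
L ratio = 10^(0.4 |ΔM|) = 10^4.613 = 41060

Star B is more luminous, by a factor of 41100.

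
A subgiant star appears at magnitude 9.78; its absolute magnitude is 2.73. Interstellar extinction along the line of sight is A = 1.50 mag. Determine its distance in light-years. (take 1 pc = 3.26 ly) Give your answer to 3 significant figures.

d ≈ 420 ly

m − M = 5 log₁₀(d/10 pc) + A  ⇒  9.78 − (2.73) − 1.50 = 5 log₁₀(d/10)
5.550 = 5 log₁₀(d/10)
log₁₀ d = (m − M − A)/5 + 1 = 2.1100
d = 10^2.1100 = 128.8 pc
= 420.0 ly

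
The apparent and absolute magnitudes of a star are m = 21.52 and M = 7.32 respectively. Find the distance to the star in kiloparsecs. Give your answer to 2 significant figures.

d ≈ 6.9 kpc

Distance modulus: m − M = 21.52 − (7.32) = 14.200
m − M = 5 log₁₀ d − 5
log₁₀ d = (m − M)/5 + 1 = 3.8400
d = 10^3.8400 = 6918 pc
= 6.918 kpc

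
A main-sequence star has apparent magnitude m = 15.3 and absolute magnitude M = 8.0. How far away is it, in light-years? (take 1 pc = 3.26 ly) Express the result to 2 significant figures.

d ≈ 940 ly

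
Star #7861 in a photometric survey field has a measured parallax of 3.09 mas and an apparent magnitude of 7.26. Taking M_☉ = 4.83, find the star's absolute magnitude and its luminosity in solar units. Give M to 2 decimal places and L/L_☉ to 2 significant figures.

d = 1/p = 1000/3.09 mas = 323.6 pc
M = m − 5 log₁₀ d + 5 = 7.26 − 5·2.5100 + 5 = -0.290
M − M_☉ = -0.290 − 4.83 = -5.120
L/L_☉ = 10^(−0.4 × -5.120) = 111.7

M ≈ -0.29; L/L_☉ ≈ 110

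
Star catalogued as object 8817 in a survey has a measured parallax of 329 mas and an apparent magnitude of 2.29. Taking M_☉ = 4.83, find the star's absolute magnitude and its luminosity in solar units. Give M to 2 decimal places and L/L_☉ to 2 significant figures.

M ≈ 4.88; L/L_☉ ≈ 0.96

d = 1/p = 1000/329 mas = 3.040 pc
M = m − 5 log₁₀ d + 5 = 2.29 − 5·0.4828 + 5 = 4.876
M − M_☉ = 4.876 − 4.83 = 0.046
L/L_☉ = 10^(−0.4 × 0.046) = 0.9585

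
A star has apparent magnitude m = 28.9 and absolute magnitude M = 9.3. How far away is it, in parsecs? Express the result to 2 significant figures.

μ = m − M = 19.600
m − M = 5 log₁₀ d − 5
log₁₀ d = (m − M)/5 + 1 = 4.9200
d = 10^4.9200 = 83180 pc

d ≈ 83000 pc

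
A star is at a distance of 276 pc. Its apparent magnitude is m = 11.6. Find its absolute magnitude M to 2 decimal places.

M ≈ 4.40

5 log₁₀(d/10 pc) = 5 log₁₀(276.0) − 5 = 7.205
M = m − 5 log₁₀(d/10) = 11.6 − 7.205 = 4.395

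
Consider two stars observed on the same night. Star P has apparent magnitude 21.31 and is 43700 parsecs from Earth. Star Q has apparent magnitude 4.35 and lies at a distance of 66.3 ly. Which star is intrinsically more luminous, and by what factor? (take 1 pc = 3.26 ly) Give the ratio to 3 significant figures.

Star Q is more luminous, by a factor of 1.32.

Star P: M = m − 5 log₁₀ d + 5 = 21.31 − 5·4.6405 + 5 = 3.108
Star Q: d = 66.3 ly / 3.26 = 20.34 pc
Star Q: M = m − 5 log₁₀ d + 5 = 4.35 − 5·1.3083 + 5 = 2.809
ΔM = M_P − M_Q = 3.108 − (2.809) = 0.299; smaller M is more luminous → Star Q.
L ratio = 10^(0.4 |ΔM|) = 10^0.120 = 1.317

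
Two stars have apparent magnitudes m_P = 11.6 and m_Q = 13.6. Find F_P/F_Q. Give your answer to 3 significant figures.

F_P/F_Q ≈ 6.31

Magnitude difference = -2.0
Flux ratio = 10^(−0.4 Δm) = 10^(−0.4 × -2.0) = 10^0.800 = 6.310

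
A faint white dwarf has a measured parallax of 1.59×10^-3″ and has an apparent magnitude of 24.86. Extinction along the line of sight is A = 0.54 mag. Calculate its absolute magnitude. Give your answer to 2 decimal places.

M ≈ 15.33

d = 1/p = 1/1.59×10^-3″ = 628.9 pc
5 log₁₀(d/10 pc) = 5 log₁₀(628.9) − 5 = 8.993
M = m − 5 log₁₀(d/10) − A = 24.86 − 8.993 − 0.54 = 15.327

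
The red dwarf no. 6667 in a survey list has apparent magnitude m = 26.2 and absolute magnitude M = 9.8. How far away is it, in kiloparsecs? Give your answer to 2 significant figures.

μ = m − M = 16.400
m − M = 5 log₁₀ d − 5
log₁₀ d = (m − M)/5 + 1 = 4.2800
d = 10^4.2800 = 19050 pc
= 19.05 kpc

d ≈ 19 kpc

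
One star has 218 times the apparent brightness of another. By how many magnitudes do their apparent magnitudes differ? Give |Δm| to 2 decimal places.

Pogson: Δm = −2.5 log₁₀(ratio) = −2.5 log₁₀(218) = −2.5 × 2.3385 = -5.846

|Δm| ≈ 5.85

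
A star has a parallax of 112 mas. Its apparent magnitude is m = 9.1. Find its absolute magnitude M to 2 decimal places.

p = 112 mas = 0.112″ → d = 1/p = 8.929 pc
5 log₁₀(d/10 pc) = 5 log₁₀(8.929) − 5 = -0.246
M = m − 5 log₁₀(d/10) = 9.1 + 0.246 = 9.346

M ≈ 9.35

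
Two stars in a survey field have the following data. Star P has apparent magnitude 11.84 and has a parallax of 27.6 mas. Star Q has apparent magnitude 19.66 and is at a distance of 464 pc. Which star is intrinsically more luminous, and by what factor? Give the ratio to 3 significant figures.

Star P: p = 27.6 mas = 0.0276″ → d = 1/p = 36.23 pc
Star P: M = m − 5 log₁₀ d + 5 = 11.84 − 5·1.5591 + 5 = 9.045
Star Q: M = m − 5 log₁₀ d + 5 = 19.66 − 5·2.6665 + 5 = 11.327
ΔM = M_P − M_Q = 9.045 − (11.327) = -2.283; smaller M is more luminous → Star P.
L ratio = 10^(0.4 |ΔM|) = 10^0.913 = 8.187

Star P is more luminous, by a factor of 8.19.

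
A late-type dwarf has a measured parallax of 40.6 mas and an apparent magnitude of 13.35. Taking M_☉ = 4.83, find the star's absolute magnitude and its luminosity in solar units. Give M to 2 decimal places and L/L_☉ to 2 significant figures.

d = 1/p = 1000/40.6 mas = 24.63 pc
M = m − 5 log₁₀ d + 5 = 13.35 − 5·1.3915 + 5 = 11.393
M − M_☉ = 11.393 − 4.83 = 6.563
L/L_☉ = 10^(−0.4 × 6.563) = 2.371×10^-3

M ≈ 11.39; L/L_☉ ≈ 2.4×10^-3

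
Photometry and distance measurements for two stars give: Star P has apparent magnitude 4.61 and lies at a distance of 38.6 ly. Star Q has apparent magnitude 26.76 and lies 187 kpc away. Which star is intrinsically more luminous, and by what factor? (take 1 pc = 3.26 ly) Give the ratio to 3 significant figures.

Star P is more luminous, by a factor of 2.90.

Star P: d = 38.6 ly / 3.26 = 11.84 pc
Star P: M = m − 5 log₁₀ d + 5 = 4.61 − 5·1.0734 + 5 = 4.243
Star Q: d = 187 kpc = 187000 pc
Star Q: M = m − 5 log₁₀ d + 5 = 26.76 − 5·5.2718 + 5 = 5.401
ΔM = M_P − M_Q = 4.243 − (5.401) = -1.158; smaller M is more luminous → Star P.
L ratio = 10^(0.4 |ΔM|) = 10^0.463 = 2.904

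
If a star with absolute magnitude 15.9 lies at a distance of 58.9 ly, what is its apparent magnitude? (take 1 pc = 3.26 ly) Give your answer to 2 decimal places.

d = 58.9 ly / 3.26 = 18.07 pc
m = M + 5 log₁₀ d − 5 = 15.9 + 5·1.2569 − 5 = 17.184

m ≈ 17.18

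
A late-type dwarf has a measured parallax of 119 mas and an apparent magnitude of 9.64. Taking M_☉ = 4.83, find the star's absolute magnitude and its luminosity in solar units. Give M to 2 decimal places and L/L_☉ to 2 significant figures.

d = 1/p = 1000/119 mas = 8.403 pc
M = m − 5 log₁₀ d + 5 = 9.64 − 5·0.9245 + 5 = 10.018
M − M_☉ = 10.018 − 4.83 = 5.188
L/L_☉ = 10^(−0.4 × 5.188) = 8.412×10^-3

M ≈ 10.02; L/L_☉ ≈ 8.4×10^-3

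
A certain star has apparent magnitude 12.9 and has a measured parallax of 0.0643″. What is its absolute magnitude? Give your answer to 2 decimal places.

M ≈ 11.94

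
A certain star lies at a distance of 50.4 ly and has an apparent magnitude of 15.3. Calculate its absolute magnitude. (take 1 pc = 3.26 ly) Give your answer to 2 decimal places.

M ≈ 14.35

d = 50.4 ly / 3.26 = 15.46 pc
5 log₁₀(d/10 pc) = 5 log₁₀(15.46) − 5 = 0.946
M = m − 5 log₁₀(d/10) = 15.3 − 0.946 = 14.354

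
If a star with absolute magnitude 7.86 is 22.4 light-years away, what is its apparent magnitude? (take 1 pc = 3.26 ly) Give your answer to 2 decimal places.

m ≈ 7.05

d = 22.4 ly / 3.26 = 6.871 pc
m = M + 5 log₁₀ d − 5 = 7.86 + 5·0.8370 − 5 = 7.045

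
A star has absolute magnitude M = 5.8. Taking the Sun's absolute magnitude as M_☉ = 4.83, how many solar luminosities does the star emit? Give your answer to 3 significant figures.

L/L_☉ ≈ 0.409

M − M_☉ = 5.8 − 4.83 = 0.970
L/L_☉ = 10^(−0.4 (M − M_☉)) = 10^-0.388 = 0.4093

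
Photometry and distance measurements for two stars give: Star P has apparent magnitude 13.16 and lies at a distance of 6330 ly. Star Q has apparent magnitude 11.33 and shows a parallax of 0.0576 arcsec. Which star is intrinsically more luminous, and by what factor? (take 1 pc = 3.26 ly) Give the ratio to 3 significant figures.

Star P: d = 6330 ly / 3.26 = 1942 pc
Star P: M = m − 5 log₁₀ d + 5 = 13.16 − 5·3.2882 + 5 = 1.719
Star Q: d = 1/p = 1/0.0576″ = 17.36 pc
Star Q: M = m − 5 log₁₀ d + 5 = 11.33 − 5·1.2396 + 5 = 10.132
ΔM = M_P − M_Q = 1.719 − (10.132) = -8.413; smaller M is more luminous → Star P.
L ratio = 10^(0.4 |ΔM|) = 10^3.365 = 2319

Star P is more luminous, by a factor of 2320.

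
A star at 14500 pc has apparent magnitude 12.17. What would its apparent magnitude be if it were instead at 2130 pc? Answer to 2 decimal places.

m ≈ 8.01

Flux ∝ 1/d², so Δm = 5 log₁₀(d₂/d₁) = 5 log₁₀(2130/14500) = -4.165
m₂ = m₁ + Δm = 12.17 + (-4.165) = 8.005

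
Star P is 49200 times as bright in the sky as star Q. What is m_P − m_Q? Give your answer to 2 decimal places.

m_P − m_Q ≈ -11.73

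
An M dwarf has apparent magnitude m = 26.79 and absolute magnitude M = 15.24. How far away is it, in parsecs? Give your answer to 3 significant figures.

d ≈ 2040 pc

μ = m − M = 11.550
m − M = 5 log₁₀ d − 5
log₁₀ d = (m − M)/5 + 1 = 3.3100
d = 10^3.3100 = 2042 pc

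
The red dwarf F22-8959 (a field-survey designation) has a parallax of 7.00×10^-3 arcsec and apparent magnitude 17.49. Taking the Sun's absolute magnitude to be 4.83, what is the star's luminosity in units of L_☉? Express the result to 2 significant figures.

d = 1/p = 1/7.00×10^-3″ = 142.9 pc
M = m − 5 log₁₀ d + 5 = 17.49 − 5·2.1549 + 5 = 11.715
M − M_☉ = 11.715 − 4.83 = 6.885
L/L_☉ = 10^(−0.4 × 6.885) = 1.761×10^-3

L/L_☉ ≈ 1.8×10^-3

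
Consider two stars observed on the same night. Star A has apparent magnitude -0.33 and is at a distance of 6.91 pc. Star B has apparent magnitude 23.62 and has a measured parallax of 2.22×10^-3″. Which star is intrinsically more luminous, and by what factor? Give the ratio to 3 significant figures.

Star A: M = m − 5 log₁₀ d + 5 = -0.33 − 5·0.8395 + 5 = 0.473
Star B: d = 1/p = 1/2.22×10^-3″ = 450.5 pc
Star B: M = m − 5 log₁₀ d + 5 = 23.62 − 5·2.6536 + 5 = 15.352
ΔM = M_A − M_B = 0.473 − (15.352) = -14.879; smaller M is more luminous → Star A.
L ratio = 10^(0.4 |ΔM|) = 10^5.952 = 894700

Star A is more luminous, by a factor of 895000.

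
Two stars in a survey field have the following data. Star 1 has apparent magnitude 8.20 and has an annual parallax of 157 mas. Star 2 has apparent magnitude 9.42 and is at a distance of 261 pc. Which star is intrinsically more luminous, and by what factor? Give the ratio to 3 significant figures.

Star 2 is more luminous, by a factor of 546.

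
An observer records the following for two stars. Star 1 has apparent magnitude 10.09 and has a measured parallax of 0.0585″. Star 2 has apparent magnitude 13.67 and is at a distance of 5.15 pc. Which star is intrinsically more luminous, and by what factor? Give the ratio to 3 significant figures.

Star 1: d = 1/p = 1/0.0585″ = 17.09 pc
Star 1: M = m − 5 log₁₀ d + 5 = 10.09 − 5·1.2328 + 5 = 8.926
Star 2: M = m − 5 log₁₀ d + 5 = 13.67 − 5·0.7118 + 5 = 15.111
ΔM = M_1 − M_2 = 8.926 − (15.111) = -6.185; smaller M is more luminous → Star 1.
L ratio = 10^(0.4 |ΔM|) = 10^2.474 = 297.9

Star 1 is more luminous, by a factor of 298.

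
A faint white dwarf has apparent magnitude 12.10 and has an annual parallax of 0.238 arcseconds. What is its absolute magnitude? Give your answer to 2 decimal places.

M ≈ 13.98

d = 1/p = 1/0.238″ = 4.202 pc
5 log₁₀(d/10 pc) = 5 log₁₀(4.202) − 5 = -1.883
M = m − 5 log₁₀(d/10) = 12.10 + 1.883 = 13.983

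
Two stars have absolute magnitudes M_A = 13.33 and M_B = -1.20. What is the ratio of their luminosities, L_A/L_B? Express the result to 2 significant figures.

L_A/L_B ≈ 1.5×10^-6

ΔM = M_A − M_B = 14.53
L_A/L_B = 10^(−0.4 ΔM) = 10^-5.812 = 1.542×10^-6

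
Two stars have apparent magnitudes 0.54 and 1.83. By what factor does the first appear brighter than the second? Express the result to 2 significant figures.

Magnitude difference = -1.29
Flux ratio = 10^(−0.4 Δm) = 10^(−0.4 × -1.29) = 10^0.516 = 3.281

3.3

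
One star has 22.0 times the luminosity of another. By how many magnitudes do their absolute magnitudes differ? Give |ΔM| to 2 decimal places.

|ΔM| ≈ 3.36

Pogson: ΔM = −2.5 log₁₀(ratio) = −2.5 log₁₀(22.0) = −2.5 × 1.3424 = -3.356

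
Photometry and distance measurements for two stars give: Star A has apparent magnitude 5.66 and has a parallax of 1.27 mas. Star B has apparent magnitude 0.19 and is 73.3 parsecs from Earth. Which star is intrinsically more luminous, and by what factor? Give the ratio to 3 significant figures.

Star B is more luminous, by a factor of 1.34.

Star A: p = 1.27 mas = 1.27×10^-3″ → d = 1/p = 787.4 pc
Star A: M = m − 5 log₁₀ d + 5 = 5.66 − 5·2.8962 + 5 = -3.821
Star B: M = m − 5 log₁₀ d + 5 = 0.19 − 5·1.8651 + 5 = -4.136
ΔM = M_A − M_B = -3.821 − (-4.136) = 0.315; smaller M is more luminous → Star B.
L ratio = 10^(0.4 |ΔM|) = 10^0.126 = 1.336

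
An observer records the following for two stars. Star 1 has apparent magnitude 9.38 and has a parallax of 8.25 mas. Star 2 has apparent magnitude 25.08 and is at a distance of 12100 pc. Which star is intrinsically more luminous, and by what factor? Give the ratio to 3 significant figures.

Star 1 is more luminous, by a factor of 191.

Star 1: p = 8.25 mas = 8.25×10^-3″ → d = 1/p = 121.2 pc
Star 1: M = m − 5 log₁₀ d + 5 = 9.38 − 5·2.0835 + 5 = 3.962
Star 2: M = m − 5 log₁₀ d + 5 = 25.08 − 5·4.0828 + 5 = 9.666
ΔM = M_1 − M_2 = 3.962 − (9.666) = -5.704; smaller M is more luminous → Star 1.
L ratio = 10^(0.4 |ΔM|) = 10^2.282 = 191.2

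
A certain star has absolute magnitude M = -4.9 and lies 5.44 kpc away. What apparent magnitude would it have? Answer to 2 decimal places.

m ≈ 8.78

d = 5.44 kpc = 5440 pc
m = M + 5 log₁₀ d − 5 = -4.9 + 5·3.7356 − 5 = 8.778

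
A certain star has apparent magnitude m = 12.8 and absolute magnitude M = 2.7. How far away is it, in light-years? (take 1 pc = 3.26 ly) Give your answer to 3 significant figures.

d ≈ 3410 ly

Distance modulus: m − M = 12.8 − (2.7) = 10.100
m − M = 5 log₁₀ d − 5
log₁₀ d = (m − M)/5 + 1 = 3.0200
d = 10^3.0200 = 1047 pc
= 3414 ly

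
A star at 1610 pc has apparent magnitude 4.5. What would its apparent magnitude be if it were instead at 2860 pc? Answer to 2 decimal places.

m ≈ 5.75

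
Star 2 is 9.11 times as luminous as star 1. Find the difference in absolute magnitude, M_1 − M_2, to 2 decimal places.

Pogson: ΔM = −2.5 log₁₀(ratio) = −2.5 log₁₀(9.11) = −2.5 × 0.9595 = -2.399
Star 2 is brighter so has the smaller magnitude: M_1 − M_2 is positive.

M_1 − M_2 ≈ 2.40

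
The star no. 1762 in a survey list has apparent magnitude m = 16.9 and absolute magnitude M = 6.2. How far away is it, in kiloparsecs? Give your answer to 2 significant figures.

d ≈ 1.4 kpc

Distance modulus: m − M = 16.9 − (6.2) = 10.700
m − M = 5 log₁₀ d − 5
log₁₀ d = (m − M)/5 + 1 = 3.1400
d = 10^3.1400 = 1380 pc
= 1.380 kpc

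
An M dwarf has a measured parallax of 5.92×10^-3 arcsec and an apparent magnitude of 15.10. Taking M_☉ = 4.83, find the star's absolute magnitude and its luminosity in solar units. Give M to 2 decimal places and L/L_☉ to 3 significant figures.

d = 1/p = 1/5.92×10^-3″ = 168.9 pc
M = m − 5 log₁₀ d + 5 = 15.10 − 5·2.2277 + 5 = 8.962
M − M_☉ = 8.962 − 4.83 = 4.132
L/L_☉ = 10^(−0.4 × 4.132) = 0.02225

M ≈ 8.96; L/L_☉ ≈ 0.0223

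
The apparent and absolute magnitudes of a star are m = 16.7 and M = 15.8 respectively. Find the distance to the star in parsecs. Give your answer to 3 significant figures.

d ≈ 15.1 pc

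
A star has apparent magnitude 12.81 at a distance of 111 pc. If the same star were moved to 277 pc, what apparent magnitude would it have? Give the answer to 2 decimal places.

Flux ∝ 1/d², so Δm = 5 log₁₀(d₂/d₁) = 5 log₁₀(277/111) = 1.986
m₂ = m₁ + Δm = 12.81 + (1.986) = 14.796

m ≈ 14.80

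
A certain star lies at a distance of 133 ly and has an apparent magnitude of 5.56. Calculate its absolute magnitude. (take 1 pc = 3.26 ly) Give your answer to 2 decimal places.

M ≈ 2.51

d = 133 ly / 3.26 = 40.80 pc
5 log₁₀(d/10 pc) = 5 log₁₀(40.80) − 5 = 3.053
M = m − 5 log₁₀(d/10) = 5.56 − 3.053 = 2.507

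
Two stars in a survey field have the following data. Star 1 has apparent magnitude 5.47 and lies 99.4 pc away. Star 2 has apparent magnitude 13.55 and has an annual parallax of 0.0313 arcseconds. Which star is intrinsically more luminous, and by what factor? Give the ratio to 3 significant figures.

Star 1 is more luminous, by a factor of 16500.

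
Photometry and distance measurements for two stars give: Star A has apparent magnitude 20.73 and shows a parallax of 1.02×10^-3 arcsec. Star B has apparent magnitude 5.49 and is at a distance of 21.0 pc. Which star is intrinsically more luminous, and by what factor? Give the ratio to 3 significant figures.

Star A: d = 1/p = 1/1.02×10^-3″ = 980.4 pc
Star A: M = m − 5 log₁₀ d + 5 = 20.73 − 5·2.9914 + 5 = 10.773
Star B: M = m − 5 log₁₀ d + 5 = 5.49 − 5·1.3222 + 5 = 3.879
ΔM = M_A − M_B = 10.773 − (3.879) = 6.894; smaller M is more luminous → Star B.
L ratio = 10^(0.4 |ΔM|) = 10^2.758 = 572.3

Star B is more luminous, by a factor of 572.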